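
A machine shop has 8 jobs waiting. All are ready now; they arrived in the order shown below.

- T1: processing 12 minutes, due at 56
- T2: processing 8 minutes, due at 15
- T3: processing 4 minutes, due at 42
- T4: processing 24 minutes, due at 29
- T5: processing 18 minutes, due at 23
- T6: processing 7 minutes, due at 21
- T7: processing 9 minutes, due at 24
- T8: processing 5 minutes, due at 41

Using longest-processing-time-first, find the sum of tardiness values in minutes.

258

LPT (decreasing processing time): T4 T5 T1 T7 T2 T6 T8 T3.
T4: 0→24, due 29, tardiness 0
T5: 24→42, due 23, tardiness 19
T1: 42→54, due 56, tardiness 0
T7: 54→63, due 24, tardiness 39
T2: 63→71, due 15, tardiness 56
T6: 71→78, due 21, tardiness 57
T8: 78→83, due 41, tardiness 42
T3: 83→87, due 42, tardiness 45
Sum = 0+19+0+39+56+57+42+45 = 258.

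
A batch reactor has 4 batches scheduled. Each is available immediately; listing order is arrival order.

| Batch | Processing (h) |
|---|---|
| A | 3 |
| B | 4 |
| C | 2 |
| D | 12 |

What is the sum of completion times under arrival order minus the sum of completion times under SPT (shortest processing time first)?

FIFO (arrival order): A B C D.
A: 0→3
B: 3→7
C: 7→9
D: 9→21
Sum = 3+7+9+21 = 40.
SPT (increasing processing time): C A B D.
C: 0→2
A: 2→5
B: 5→9
D: 9→21
Sum = 2+5+9+21 = 37.
Difference = 40 − 37 = 3.

3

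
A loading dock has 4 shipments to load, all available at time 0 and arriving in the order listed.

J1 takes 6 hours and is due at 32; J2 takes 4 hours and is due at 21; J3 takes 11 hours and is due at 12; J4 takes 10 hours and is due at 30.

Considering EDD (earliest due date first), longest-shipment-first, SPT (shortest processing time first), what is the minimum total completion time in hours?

65

EDD (increasing due date): J3 J2 J4 J1.
J3: 0→11
J2: 11→15
J4: 15→25
J1: 25→31
Sum = 11+15+25+31 = 82.
LPT (decreasing processing time): J3 J4 J1 J2.
J3: 0→11
J4: 11→21
J1: 21→27
J2: 27→31
Sum = 11+21+27+31 = 90.
SPT (increasing processing time): J2 J1 J4 J3.
J2: 0→4
J1: 4→10
J4: 10→20
J3: 20→31
Sum = 4+10+20+31 = 65.
EDD 82, LPT 90, SPT 65 → minimum 65.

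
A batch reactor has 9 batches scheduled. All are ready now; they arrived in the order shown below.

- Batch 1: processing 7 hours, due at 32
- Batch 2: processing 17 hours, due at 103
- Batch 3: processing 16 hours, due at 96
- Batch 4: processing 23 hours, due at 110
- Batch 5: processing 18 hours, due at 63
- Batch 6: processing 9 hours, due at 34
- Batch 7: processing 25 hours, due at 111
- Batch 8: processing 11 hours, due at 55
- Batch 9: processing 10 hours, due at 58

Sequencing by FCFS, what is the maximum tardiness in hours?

78

FIFO (arrival order): Batch 1 Batch 2 Batch 3 Batch 4 Batch 5 Batch 6 Batch 7 Batch 8 Batch 9.
Batch 1: 0→7, due 32, tardiness 0
Batch 2: 7→24, due 103, tardiness 0
Batch 3: 24→40, due 96, tardiness 0
Batch 4: 40→63, due 110, tardiness 0
Batch 5: 63→81, due 63, tardiness 18
Batch 6: 81→90, due 34, tardiness 56
Batch 7: 90→115, due 111, tardiness 4
Batch 8: 115→126, due 55, tardiness 71
Batch 9: 126→136, due 58, tardiness 78
Maximum = 78.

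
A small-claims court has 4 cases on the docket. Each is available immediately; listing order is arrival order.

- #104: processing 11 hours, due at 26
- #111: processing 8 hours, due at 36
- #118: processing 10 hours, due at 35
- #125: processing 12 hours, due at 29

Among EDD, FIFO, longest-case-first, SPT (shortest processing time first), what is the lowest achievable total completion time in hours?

96

EDD (increasing due date): #104 #125 #118 #111.
#104: 0→11
#125: 11→23
#118: 23→33
#111: 33→41
Sum = 11+23+33+41 = 108.
FIFO (arrival order): #104 #111 #118 #125.
#104: 0→11
#111: 11→19
#118: 19→29
#125: 29→41
Sum = 11+19+29+41 = 100.
LPT (decreasing processing time): #125 #104 #118 #111.
#125: 0→12
#104: 12→23
#118: 23→33
#111: 33→41
Sum = 12+23+33+41 = 109.
SPT (increasing processing time): #111 #118 #104 #125.
#111: 0→8
#118: 8→18
#104: 18→29
#125: 29→41
Sum = 8+18+29+41 = 96.
EDD 108, FIFO 100, LPT 109, SPT 96 → minimum 96.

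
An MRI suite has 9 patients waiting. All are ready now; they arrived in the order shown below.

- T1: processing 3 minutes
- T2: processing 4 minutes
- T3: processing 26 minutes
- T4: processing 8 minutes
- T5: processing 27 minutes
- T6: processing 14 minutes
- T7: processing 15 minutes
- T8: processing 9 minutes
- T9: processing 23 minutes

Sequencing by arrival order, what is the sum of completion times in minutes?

566

FIFO (arrival order): T1 T2 T3 T4 T5 T6 T7 T8 T9.
T1: 0→3
T2: 3→7
T3: 7→33
T4: 33→41
T5: 41→68
T6: 68→82
T7: 82→97
T8: 97→106
T9: 106→129
Sum = 3+7+33+41+68+82+97+106+129 = 566.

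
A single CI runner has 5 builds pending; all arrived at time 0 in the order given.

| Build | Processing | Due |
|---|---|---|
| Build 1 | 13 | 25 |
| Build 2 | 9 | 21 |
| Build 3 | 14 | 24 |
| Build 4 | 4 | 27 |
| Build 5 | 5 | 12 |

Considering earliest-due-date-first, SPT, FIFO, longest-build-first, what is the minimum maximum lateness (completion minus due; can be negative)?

EDD (increasing due date): Build 5 Build 2 Build 3 Build 1 Build 4.
Build 5: 0→5, due 12, lateness -7
Build 2: 5→14, due 21, lateness -7
Build 3: 14→28, due 24, lateness 4
Build 1: 28→41, due 25, lateness 16
Build 4: 41→45, due 27, lateness 18
Maximum = 18.
SPT (increasing processing time): Build 4 Build 5 Build 2 Build 1 Build 3.
Build 4: 0→4, due 27, lateness -23
Build 5: 4→9, due 12, lateness -3
Build 2: 9→18, due 21, lateness -3
Build 1: 18→31, due 25, lateness 6
Build 3: 31→45, due 24, lateness 21
Maximum = 21.
FIFO (arrival order): Build 1 Build 2 Build 3 Build 4 Build 5.
Build 1: 0→13, due 25, lateness -12
Build 2: 13→22, due 21, lateness 1
Build 3: 22→36, due 24, lateness 12
Build 4: 36→40, due 27, lateness 13
Build 5: 40→45, due 12, lateness 33
Maximum = 33.
LPT (decreasing processing time): Build 3 Build 1 Build 2 Build 5 Build 4.
Build 3: 0→14, due 24, lateness -10
Build 1: 14→27, due 25, lateness 2
Build 2: 27→36, due 21, lateness 15
Build 5: 36→41, due 12, lateness 29
Build 4: 41→45, due 27, lateness 18
Maximum = 29.
EDD 18, SPT 21, FIFO 33, LPT 29 → minimum 18.

18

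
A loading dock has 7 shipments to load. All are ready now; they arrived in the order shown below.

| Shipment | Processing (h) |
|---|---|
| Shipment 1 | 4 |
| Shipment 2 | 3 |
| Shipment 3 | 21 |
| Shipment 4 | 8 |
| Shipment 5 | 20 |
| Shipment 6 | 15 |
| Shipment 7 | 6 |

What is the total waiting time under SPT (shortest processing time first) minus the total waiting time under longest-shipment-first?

SPT (increasing processing time): Shipment 2 Shipment 1 Shipment 7 Shipment 4 Shipment 6 Shipment 5 Shipment 3.
Shipment 2: waits 0, runs 0→3
Shipment 1: waits 3, runs 3→7
Shipment 7: waits 7, runs 7→13
Shipment 4: waits 13, runs 13→21
Shipment 6: waits 21, runs 21→36
Shipment 5: waits 36, runs 36→56
Shipment 3: waits 56, runs 56→77
Sum = 0+3+7+13+21+36+56 = 136.
LPT (decreasing processing time): Shipment 3 Shipment 5 Shipment 6 Shipment 4 Shipment 7 Shipment 1 Shipment 2.
Shipment 3: waits 0, runs 0→21
Shipment 5: waits 21, runs 21→41
Shipment 6: waits 41, runs 41→56
Shipment 4: waits 56, runs 56→64
Shipment 7: waits 64, runs 64→70
Shipment 1: waits 70, runs 70→74
Shipment 2: waits 74, runs 74→77
Sum = 0+21+41+56+64+70+74 = 326.
Difference = 136 − 326 = -190.

-190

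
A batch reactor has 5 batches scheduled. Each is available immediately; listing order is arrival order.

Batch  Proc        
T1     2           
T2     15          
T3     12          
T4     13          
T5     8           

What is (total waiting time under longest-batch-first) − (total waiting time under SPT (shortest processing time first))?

62

LPT (decreasing processing time): T2 T4 T3 T5 T1.
T2: waits 0, runs 0→15
T4: waits 15, runs 15→28
T3: waits 28, runs 28→40
T5: waits 40, runs 40→48
T1: waits 48, runs 48→50
Sum = 0+15+28+40+48 = 131.
SPT (increasing processing time): T1 T5 T3 T4 T2.
T1: waits 0, runs 0→2
T5: waits 2, runs 2→10
T3: waits 10, runs 10→22
T4: waits 22, runs 22→35
T2: waits 35, runs 35→50
Sum = 0+2+10+22+35 = 69.
Difference = 131 − 69 = 62.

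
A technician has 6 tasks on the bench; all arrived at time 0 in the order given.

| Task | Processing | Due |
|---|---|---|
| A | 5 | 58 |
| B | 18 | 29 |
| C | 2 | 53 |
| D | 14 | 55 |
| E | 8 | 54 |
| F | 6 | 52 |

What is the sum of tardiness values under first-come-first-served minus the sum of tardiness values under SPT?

-23

FIFO (arrival order): A B C D E F.
A: 0→5, due 58, tardiness 0
B: 5→23, due 29, tardiness 0
C: 23→25, due 53, tardiness 0
D: 25→39, due 55, tardiness 0
E: 39→47, due 54, tardiness 0
F: 47→53, due 52, tardiness 1
Sum = 0+0+0+0+0+1 = 1.
SPT (increasing processing time): C A F E D B.
C: 0→2, due 53, tardiness 0
A: 2→7, due 58, tardiness 0
F: 7→13, due 52, tardiness 0
E: 13→21, due 54, tardiness 0
D: 21→35, due 55, tardiness 0
B: 35→53, due 29, tardiness 24
Sum = 0+0+0+0+0+24 = 24.
Difference = 1 − 24 = -23.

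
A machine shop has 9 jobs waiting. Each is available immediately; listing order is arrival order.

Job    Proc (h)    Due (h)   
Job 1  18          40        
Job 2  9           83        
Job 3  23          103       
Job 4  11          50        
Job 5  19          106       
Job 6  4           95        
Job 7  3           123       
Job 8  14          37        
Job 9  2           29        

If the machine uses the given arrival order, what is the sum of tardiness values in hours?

FIFO (arrival order): Job 1 Job 2 Job 3 Job 4 Job 5 Job 6 Job 7 Job 8 Job 9.
Job 1: 0→18, due 40, tardiness 0
Job 2: 18→27, due 83, tardiness 0
Job 3: 27→50, due 103, tardiness 0
Job 4: 50→61, due 50, tardiness 11
Job 5: 61→80, due 106, tardiness 0
Job 6: 80→84, due 95, tardiness 0
Job 7: 84→87, due 123, tardiness 0
Job 8: 87→101, due 37, tardiness 64
Job 9: 101→103, due 29, tardiness 74
Sum = 0+0+0+11+0+0+0+64+74 = 149.

149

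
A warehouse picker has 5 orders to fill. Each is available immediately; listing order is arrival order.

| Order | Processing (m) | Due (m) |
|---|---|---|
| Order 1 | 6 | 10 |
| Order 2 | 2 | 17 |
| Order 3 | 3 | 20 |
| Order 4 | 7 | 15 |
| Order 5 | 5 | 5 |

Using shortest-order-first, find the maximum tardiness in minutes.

8

SPT (increasing processing time): Order 2 Order 3 Order 5 Order 1 Order 4.
Order 2: 0→2, due 17, tardiness 0
Order 3: 2→5, due 20, tardiness 0
Order 5: 5→10, due 5, tardiness 5
Order 1: 10→16, due 10, tardiness 6
Order 4: 16→23, due 15, tardiness 8
Maximum = 8.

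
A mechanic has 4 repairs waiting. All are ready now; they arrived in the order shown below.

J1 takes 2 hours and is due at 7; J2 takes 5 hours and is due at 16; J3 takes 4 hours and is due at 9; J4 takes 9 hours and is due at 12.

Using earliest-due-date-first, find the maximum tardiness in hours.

EDD (increasing due date): J1 J3 J4 J2.
J1: 0→2, due 7, tardiness 0
J3: 2→6, due 9, tardiness 0
J4: 6→15, due 12, tardiness 3
J2: 15→20, due 16, tardiness 4
Maximum = 4.

4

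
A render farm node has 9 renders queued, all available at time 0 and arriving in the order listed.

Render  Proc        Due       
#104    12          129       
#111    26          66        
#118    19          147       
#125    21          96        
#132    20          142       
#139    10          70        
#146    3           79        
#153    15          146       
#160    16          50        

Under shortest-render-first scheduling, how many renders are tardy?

SPT (increasing processing time): #146 #139 #104 #153 #160 #118 #132 #125 #111.
#146: 0→3, due 79, tardiness 0
#139: 3→13, due 70, tardiness 0
#104: 13→25, due 129, tardiness 0
#153: 25→40, due 146, tardiness 0
#160: 40→56, due 50, tardiness 6
#118: 56→75, due 147, tardiness 0
#132: 75→95, due 142, tardiness 0
#125: 95→116, due 96, tardiness 20
#111: 116→142, due 66, tardiness 76
Late renders: 3.

3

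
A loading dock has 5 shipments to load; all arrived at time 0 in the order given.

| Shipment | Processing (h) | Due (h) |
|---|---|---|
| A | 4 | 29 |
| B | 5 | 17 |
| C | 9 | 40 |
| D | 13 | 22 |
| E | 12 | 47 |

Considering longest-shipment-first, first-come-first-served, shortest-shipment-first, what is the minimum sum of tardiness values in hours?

LPT (decreasing processing time): D E C B A.
D: 0→13, due 22, tardiness 0
E: 13→25, due 47, tardiness 0
C: 25→34, due 40, tardiness 0
B: 34→39, due 17, tardiness 22
A: 39→43, due 29, tardiness 14
Sum = 0+0+0+22+14 = 36.
FIFO (arrival order): A B C D E.
A: 0→4, due 29, tardiness 0
B: 4→9, due 17, tardiness 0
C: 9→18, due 40, tardiness 0
D: 18→31, due 22, tardiness 9
E: 31→43, due 47, tardiness 0
Sum = 0+0+0+9+0 = 9.
SPT (increasing processing time): A B C E D.
A: 0→4, due 29, tardiness 0
B: 4→9, due 17, tardiness 0
C: 9→18, due 40, tardiness 0
E: 18→30, due 47, tardiness 0
D: 30→43, due 22, tardiness 21
Sum = 0+0+0+0+21 = 21.
LPT 36, FIFO 9, SPT 21 → minimum 9.

9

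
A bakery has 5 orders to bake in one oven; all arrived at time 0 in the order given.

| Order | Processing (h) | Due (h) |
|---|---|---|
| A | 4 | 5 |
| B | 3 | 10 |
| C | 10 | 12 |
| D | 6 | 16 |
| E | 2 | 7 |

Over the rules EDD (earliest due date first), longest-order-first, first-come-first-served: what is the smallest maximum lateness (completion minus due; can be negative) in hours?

9

EDD (increasing due date): A E B C D.
A: 0→4, due 5, lateness -1
E: 4→6, due 7, lateness -1
B: 6→9, due 10, lateness -1
C: 9→19, due 12, lateness 7
D: 19→25, due 16, lateness 9
Maximum = 9.
LPT (decreasing processing time): C D A B E.
C: 0→10, due 12, lateness -2
D: 10→16, due 16, lateness 0
A: 16→20, due 5, lateness 15
B: 20→23, due 10, lateness 13
E: 23→25, due 7, lateness 18
Maximum = 18.
FIFO (arrival order): A B C D E.
A: 0→4, due 5, lateness -1
B: 4→7, due 10, lateness -3
C: 7→17, due 12, lateness 5
D: 17→23, due 16, lateness 7
E: 23→25, due 7, lateness 18
Maximum = 18.
EDD 9, LPT 18, FIFO 18 → minimum 9.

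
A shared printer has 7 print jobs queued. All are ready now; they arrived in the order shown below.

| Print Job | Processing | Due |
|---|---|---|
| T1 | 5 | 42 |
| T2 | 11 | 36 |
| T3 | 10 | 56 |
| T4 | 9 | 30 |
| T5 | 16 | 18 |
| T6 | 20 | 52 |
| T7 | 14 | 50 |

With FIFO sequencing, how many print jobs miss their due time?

4

FIFO (arrival order): T1 T2 T3 T4 T5 T6 T7.
T1: 0→5, due 42, tardiness 0
T2: 5→16, due 36, tardiness 0
T3: 16→26, due 56, tardiness 0
T4: 26→35, due 30, tardiness 5
T5: 35→51, due 18, tardiness 33
T6: 51→71, due 52, tardiness 19
T7: 71→85, due 50, tardiness 35
Late print jobs: 4.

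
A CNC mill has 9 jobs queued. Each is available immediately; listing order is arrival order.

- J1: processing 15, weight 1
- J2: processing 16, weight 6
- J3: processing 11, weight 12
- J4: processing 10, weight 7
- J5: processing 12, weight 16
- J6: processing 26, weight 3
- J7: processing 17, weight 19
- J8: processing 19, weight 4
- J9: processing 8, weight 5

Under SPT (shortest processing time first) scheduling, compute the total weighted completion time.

4183

SPT (increasing processing time): J9 J4 J3 J5 J1 J2 J7 J8 J6.
J9: finishes 8, weight 5, w·C = 40
J4: finishes 18, weight 7, w·C = 126
J3: finishes 29, weight 12, w·C = 348
J5: finishes 41, weight 16, w·C = 656
J1: finishes 56, weight 1, w·C = 56
J2: finishes 72, weight 6, w·C = 432
J7: finishes 89, weight 19, w·C = 1691
J8: finishes 108, weight 4, w·C = 432
J6: finishes 134, weight 3, w·C = 402
Sum = 40+126+348+656+56+432+1691+432+402 = 4183.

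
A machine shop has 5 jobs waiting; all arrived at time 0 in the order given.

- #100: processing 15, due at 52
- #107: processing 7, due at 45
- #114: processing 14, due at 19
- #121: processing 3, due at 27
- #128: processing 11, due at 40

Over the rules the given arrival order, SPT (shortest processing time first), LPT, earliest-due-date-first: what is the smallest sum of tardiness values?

FIFO (arrival order): #100 #107 #114 #121 #128.
#100: 0→15, due 52, tardiness 0
#107: 15→22, due 45, tardiness 0
#114: 22→36, due 19, tardiness 17
#121: 36→39, due 27, tardiness 12
#128: 39→50, due 40, tardiness 10
Sum = 0+0+17+12+10 = 39.
SPT (increasing processing time): #121 #107 #128 #114 #100.
#121: 0→3, due 27, tardiness 0
#107: 3→10, due 45, tardiness 0
#128: 10→21, due 40, tardiness 0
#114: 21→35, due 19, tardiness 16
#100: 35→50, due 52, tardiness 0
Sum = 0+0+0+16+0 = 16.
LPT (decreasing processing time): #100 #114 #128 #107 #121.
#100: 0→15, due 52, tardiness 0
#114: 15→29, due 19, tardiness 10
#128: 29→40, due 40, tardiness 0
#107: 40→47, due 45, tardiness 2
#121: 47→50, due 27, tardiness 23
Sum = 0+10+0+2+23 = 35.
EDD (increasing due date): #114 #121 #128 #107 #100.
#114: 0→14, due 19, tardiness 0
#121: 14→17, due 27, tardiness 0
#128: 17→28, due 40, tardiness 0
#107: 28→35, due 45, tardiness 0
#100: 35→50, due 52, tardiness 0
Sum = 0+0+0+0+0 = 0.
FIFO 39, SPT 16, LPT 35, EDD 0 → minimum 0.

0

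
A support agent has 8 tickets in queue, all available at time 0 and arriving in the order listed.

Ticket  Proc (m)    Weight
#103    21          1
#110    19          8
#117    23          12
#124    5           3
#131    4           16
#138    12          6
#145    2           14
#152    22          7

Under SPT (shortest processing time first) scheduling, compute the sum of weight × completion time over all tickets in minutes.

2585

SPT (increasing processing time): #145 #131 #124 #138 #110 #103 #152 #117.
#145: finishes 2, weight 14, w·C = 28
#131: finishes 6, weight 16, w·C = 96
#124: finishes 11, weight 3, w·C = 33
#138: finishes 23, weight 6, w·C = 138
#110: finishes 42, weight 8, w·C = 336
#103: finishes 63, weight 1, w·C = 63
#152: finishes 85, weight 7, w·C = 595
#117: finishes 108, weight 12, w·C = 1296
Sum = 28+96+33+138+336+63+595+1296 = 2585.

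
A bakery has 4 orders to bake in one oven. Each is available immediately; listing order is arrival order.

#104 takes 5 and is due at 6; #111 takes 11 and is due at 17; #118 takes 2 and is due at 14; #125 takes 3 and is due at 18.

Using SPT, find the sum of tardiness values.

8

SPT (increasing processing time): #118 #125 #104 #111.
#118: 0→2, due 14, tardiness 0
#125: 2→5, due 18, tardiness 0
#104: 5→10, due 6, tardiness 4
#111: 10→21, due 17, tardiness 4
Sum = 0+0+4+4 = 8.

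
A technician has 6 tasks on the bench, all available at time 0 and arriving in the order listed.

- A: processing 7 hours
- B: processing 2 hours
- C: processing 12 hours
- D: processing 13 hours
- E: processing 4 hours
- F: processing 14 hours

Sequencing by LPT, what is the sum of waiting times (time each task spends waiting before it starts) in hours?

176

LPT (decreasing processing time): F D C A E B.
F: waits 0, runs 0→14
D: waits 14, runs 14→27
C: waits 27, runs 27→39
A: waits 39, runs 39→46
E: waits 46, runs 46→50
B: waits 50, runs 50→52
Sum = 0+14+27+39+46+50 = 176.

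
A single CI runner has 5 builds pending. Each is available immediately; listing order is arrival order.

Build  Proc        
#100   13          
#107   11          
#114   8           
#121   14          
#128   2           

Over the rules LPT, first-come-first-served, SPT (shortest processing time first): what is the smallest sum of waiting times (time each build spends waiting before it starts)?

67

LPT (decreasing processing time): #121 #100 #107 #114 #128.
#121: waits 0, runs 0→14
#100: waits 14, runs 14→27
#107: waits 27, runs 27→38
#114: waits 38, runs 38→46
#128: waits 46, runs 46→48
Sum = 0+14+27+38+46 = 125.
FIFO (arrival order): #100 #107 #114 #121 #128.
#100: waits 0, runs 0→13
#107: waits 13, runs 13→24
#114: waits 24, runs 24→32
#121: waits 32, runs 32→46
#128: waits 46, runs 46→48
Sum = 0+13+24+32+46 = 115.
SPT (increasing processing time): #128 #114 #107 #100 #121.
#128: waits 0, runs 0→2
#114: waits 2, runs 2→10
#107: waits 10, runs 10→21
#100: waits 21, runs 21→34
#121: waits 34, runs 34→48
Sum = 0+2+10+21+34 = 67.
LPT 125, FIFO 115, SPT 67 → minimum 67.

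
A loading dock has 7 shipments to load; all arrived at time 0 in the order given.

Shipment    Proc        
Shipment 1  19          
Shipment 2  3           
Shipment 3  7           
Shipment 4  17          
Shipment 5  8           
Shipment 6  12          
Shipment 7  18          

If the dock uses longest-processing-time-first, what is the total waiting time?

LPT (decreasing processing time): Shipment 1 Shipment 7 Shipment 4 Shipment 6 Shipment 5 Shipment 3 Shipment 2.
Shipment 1: waits 0, runs 0→19
Shipment 7: waits 19, runs 19→37
Shipment 4: waits 37, runs 37→54
Shipment 6: waits 54, runs 54→66
Shipment 5: waits 66, runs 66→74
Shipment 3: waits 74, runs 74→81
Shipment 2: waits 81, runs 81→84
Sum = 0+19+37+54+66+74+81 = 331.

331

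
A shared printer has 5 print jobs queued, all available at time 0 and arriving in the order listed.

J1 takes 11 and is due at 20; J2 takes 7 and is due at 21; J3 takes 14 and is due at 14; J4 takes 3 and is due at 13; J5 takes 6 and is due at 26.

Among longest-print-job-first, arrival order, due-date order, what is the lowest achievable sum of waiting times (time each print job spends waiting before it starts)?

LPT (decreasing processing time): J3 J1 J2 J5 J4.
J3: waits 0, runs 0→14
J1: waits 14, runs 14→25
J2: waits 25, runs 25→32
J5: waits 32, runs 32→38
J4: waits 38, runs 38→41
Sum = 0+14+25+32+38 = 109.
FIFO (arrival order): J1 J2 J3 J4 J5.
J1: waits 0, runs 0→11
J2: waits 11, runs 11→18
J3: waits 18, runs 18→32
J4: waits 32, runs 32→35
J5: waits 35, runs 35→41
Sum = 0+11+18+32+35 = 96.
EDD (increasing due date): J4 J3 J1 J2 J5.
J4: waits 0, runs 0→3
J3: waits 3, runs 3→17
J1: waits 17, runs 17→28
J2: waits 28, runs 28→35
J5: waits 35, runs 35→41
Sum = 0+3+17+28+35 = 83.
LPT 109, FIFO 96, EDD 83 → minimum 83.

83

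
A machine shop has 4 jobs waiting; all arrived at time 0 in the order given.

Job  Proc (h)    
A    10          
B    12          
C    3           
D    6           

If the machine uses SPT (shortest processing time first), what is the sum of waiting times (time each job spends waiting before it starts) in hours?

SPT (increasing processing time): C D A B.
C: waits 0, runs 0→3
D: waits 3, runs 3→9
A: waits 9, runs 9→19
B: waits 19, runs 19→31
Sum = 0+3+9+19 = 31.

31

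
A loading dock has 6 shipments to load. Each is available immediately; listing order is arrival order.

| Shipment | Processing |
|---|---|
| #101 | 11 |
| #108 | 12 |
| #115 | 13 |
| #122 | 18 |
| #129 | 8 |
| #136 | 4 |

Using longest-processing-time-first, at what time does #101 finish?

54

LPT (decreasing processing time): #122 #115 #108 #101 #129 #136.
#122: 0→18
#115: 18→31
#108: 31→43
#101: 43→54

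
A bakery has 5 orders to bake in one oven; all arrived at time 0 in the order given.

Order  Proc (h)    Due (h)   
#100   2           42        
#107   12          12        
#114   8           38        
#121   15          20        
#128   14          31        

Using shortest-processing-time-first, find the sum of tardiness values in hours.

46

SPT (increasing processing time): #100 #114 #107 #128 #121.
#100: 0→2, due 42, tardiness 0
#114: 2→10, due 38, tardiness 0
#107: 10→22, due 12, tardiness 10
#128: 22→36, due 31, tardiness 5
#121: 36→51, due 20, tardiness 31
Sum = 0+0+10+5+31 = 46.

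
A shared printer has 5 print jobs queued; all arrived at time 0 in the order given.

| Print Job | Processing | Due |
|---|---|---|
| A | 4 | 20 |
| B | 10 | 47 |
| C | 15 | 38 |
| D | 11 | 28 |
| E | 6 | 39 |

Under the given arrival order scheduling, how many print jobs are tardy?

FIFO (arrival order): A B C D E.
A: 0→4, due 20, tardiness 0
B: 4→14, due 47, tardiness 0
C: 14→29, due 38, tardiness 0
D: 29→40, due 28, tardiness 12
E: 40→46, due 39, tardiness 7
Late print jobs: 2.

2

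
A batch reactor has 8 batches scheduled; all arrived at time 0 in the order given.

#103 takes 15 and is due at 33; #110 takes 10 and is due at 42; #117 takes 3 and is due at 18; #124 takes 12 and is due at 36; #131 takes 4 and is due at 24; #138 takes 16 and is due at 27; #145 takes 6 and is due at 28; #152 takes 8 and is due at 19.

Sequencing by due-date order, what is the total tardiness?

EDD (increasing due date): #117 #152 #131 #138 #145 #103 #124 #110.
#117: 0→3, due 18, tardiness 0
#152: 3→11, due 19, tardiness 0
#131: 11→15, due 24, tardiness 0
#138: 15→31, due 27, tardiness 4
#145: 31→37, due 28, tardiness 9
#103: 37→52, due 33, tardiness 19
#124: 52→64, due 36, tardiness 28
#110: 64→74, due 42, tardiness 32
Sum = 0+0+0+4+9+19+28+32 = 92.

92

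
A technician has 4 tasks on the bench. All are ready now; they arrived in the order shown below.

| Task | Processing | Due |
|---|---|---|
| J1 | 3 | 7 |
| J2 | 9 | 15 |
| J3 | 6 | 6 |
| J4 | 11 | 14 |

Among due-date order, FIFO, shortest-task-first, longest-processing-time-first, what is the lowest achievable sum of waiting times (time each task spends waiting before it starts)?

30

EDD (increasing due date): J3 J1 J4 J2.
J3: waits 0, runs 0→6
J1: waits 6, runs 6→9
J4: waits 9, runs 9→20
J2: waits 20, runs 20→29
Sum = 0+6+9+20 = 35.
FIFO (arrival order): J1 J2 J3 J4.
J1: waits 0, runs 0→3
J2: waits 3, runs 3→12
J3: waits 12, runs 12→18
J4: waits 18, runs 18→29
Sum = 0+3+12+18 = 33.
SPT (increasing processing time): J1 J3 J2 J4.
J1: waits 0, runs 0→3
J3: waits 3, runs 3→9
J2: waits 9, runs 9→18
J4: waits 18, runs 18→29
Sum = 0+3+9+18 = 30.
LPT (decreasing processing time): J4 J2 J3 J1.
J4: waits 0, runs 0→11
J2: waits 11, runs 11→20
J3: waits 20, runs 20→26
J1: waits 26, runs 26→29
Sum = 0+11+20+26 = 57.
EDD 35, FIFO 33, SPT 30, LPT 57 → minimum 30.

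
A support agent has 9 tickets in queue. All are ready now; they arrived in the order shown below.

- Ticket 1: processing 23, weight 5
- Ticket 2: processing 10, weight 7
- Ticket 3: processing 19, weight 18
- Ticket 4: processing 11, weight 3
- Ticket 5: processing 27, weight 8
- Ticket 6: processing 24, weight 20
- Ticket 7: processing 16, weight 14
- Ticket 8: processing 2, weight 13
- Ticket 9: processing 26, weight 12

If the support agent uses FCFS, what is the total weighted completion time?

9903

FIFO (arrival order): Ticket 1 Ticket 2 Ticket 3 Ticket 4 Ticket 5 Ticket 6 Ticket 7 Ticket 8 Ticket 9.
Ticket 1: finishes 23, weight 5, w·C = 115
Ticket 2: finishes 33, weight 7, w·C = 231
Ticket 3: finishes 52, weight 18, w·C = 936
Ticket 4: finishes 63, weight 3, w·C = 189
Ticket 5: finishes 90, weight 8, w·C = 720
Ticket 6: finishes 114, weight 20, w·C = 2280
Ticket 7: finishes 130, weight 14, w·C = 1820
Ticket 8: finishes 132, weight 13, w·C = 1716
Ticket 9: finishes 158, weight 12, w·C = 1896
Sum = 115+231+936+189+720+2280+1820+1716+1896 = 9903.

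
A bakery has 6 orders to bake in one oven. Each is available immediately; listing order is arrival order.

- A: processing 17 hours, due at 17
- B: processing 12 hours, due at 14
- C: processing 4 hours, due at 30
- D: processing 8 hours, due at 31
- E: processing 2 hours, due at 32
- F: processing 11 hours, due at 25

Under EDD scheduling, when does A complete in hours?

EDD (increasing due date): B A F C D E.
B: 0→12
A: 12→29

29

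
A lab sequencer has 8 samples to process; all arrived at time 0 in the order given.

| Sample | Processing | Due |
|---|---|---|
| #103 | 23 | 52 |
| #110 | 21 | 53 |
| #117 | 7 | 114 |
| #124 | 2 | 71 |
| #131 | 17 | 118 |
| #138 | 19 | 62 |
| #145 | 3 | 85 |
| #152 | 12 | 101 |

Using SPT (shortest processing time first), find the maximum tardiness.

52

SPT (increasing processing time): #124 #145 #117 #152 #131 #138 #110 #103.
#124: 0→2, due 71, tardiness 0
#145: 2→5, due 85, tardiness 0
#117: 5→12, due 114, tardiness 0
#152: 12→24, due 101, tardiness 0
#131: 24→41, due 118, tardiness 0
#138: 41→60, due 62, tardiness 0
#110: 60→81, due 53, tardiness 28
#103: 81→104, due 52, tardiness 52
Maximum = 52.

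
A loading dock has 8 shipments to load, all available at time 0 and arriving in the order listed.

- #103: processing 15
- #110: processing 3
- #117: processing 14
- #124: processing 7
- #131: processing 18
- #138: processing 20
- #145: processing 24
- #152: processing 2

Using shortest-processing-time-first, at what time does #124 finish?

SPT (increasing processing time): #152 #110 #124 #117 #103 #131 #138 #145.
#152: 0→2
#110: 2→5
#124: 5→12

12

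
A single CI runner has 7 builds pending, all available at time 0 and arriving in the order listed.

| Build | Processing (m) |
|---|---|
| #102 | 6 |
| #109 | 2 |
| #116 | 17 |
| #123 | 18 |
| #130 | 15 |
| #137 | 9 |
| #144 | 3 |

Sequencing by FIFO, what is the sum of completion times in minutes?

277

FIFO (arrival order): #102 #109 #116 #123 #130 #137 #144.
#102: 0→6
#109: 6→8
#116: 8→25
#123: 25→43
#130: 43→58
#137: 58→67
#144: 67→70
Sum = 6+8+25+43+58+67+70 = 277.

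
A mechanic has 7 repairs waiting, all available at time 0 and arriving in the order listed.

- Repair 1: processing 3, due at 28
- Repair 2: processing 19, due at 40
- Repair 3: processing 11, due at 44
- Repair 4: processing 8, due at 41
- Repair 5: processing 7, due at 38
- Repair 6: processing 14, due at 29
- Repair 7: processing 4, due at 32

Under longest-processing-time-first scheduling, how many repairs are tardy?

LPT (decreasing processing time): Repair 2 Repair 6 Repair 3 Repair 4 Repair 5 Repair 7 Repair 1.
Repair 2: 0→19, due 40, tardiness 0
Repair 6: 19→33, due 29, tardiness 4
Repair 3: 33→44, due 44, tardiness 0
Repair 4: 44→52, due 41, tardiness 11
Repair 5: 52→59, due 38, tardiness 21
Repair 7: 59→63, due 32, tardiness 31
Repair 1: 63→66, due 28, tardiness 38
Late repairs: 5.

5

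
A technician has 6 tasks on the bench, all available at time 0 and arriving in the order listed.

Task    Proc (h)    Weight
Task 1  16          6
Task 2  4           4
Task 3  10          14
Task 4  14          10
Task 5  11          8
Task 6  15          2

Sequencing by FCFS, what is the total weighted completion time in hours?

1616

FIFO (arrival order): Task 1 Task 2 Task 3 Task 4 Task 5 Task 6.
Task 1: finishes 16, weight 6, w·C = 96
Task 2: finishes 20, weight 4, w·C = 80
Task 3: finishes 30, weight 14, w·C = 420
Task 4: finishes 44, weight 10, w·C = 440
Task 5: finishes 55, weight 8, w·C = 440
Task 6: finishes 70, weight 2, w·C = 140
Sum = 96+80+420+440+440+140 = 1616.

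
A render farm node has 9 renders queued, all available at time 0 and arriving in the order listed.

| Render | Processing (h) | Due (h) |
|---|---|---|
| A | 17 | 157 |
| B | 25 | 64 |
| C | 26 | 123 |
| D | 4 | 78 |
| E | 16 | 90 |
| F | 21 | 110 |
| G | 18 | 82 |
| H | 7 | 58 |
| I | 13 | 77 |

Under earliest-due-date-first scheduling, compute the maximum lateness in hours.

EDD (increasing due date): H B I D G E F C A.
H: 0→7, due 58, lateness -51
B: 7→32, due 64, lateness -32
I: 32→45, due 77, lateness -32
D: 45→49, due 78, lateness -29
G: 49→67, due 82, lateness -15
E: 67→83, due 90, lateness -7
F: 83→104, due 110, lateness -6
C: 104→130, due 123, lateness 7
A: 130→147, due 157, lateness -10
Maximum = 7.

7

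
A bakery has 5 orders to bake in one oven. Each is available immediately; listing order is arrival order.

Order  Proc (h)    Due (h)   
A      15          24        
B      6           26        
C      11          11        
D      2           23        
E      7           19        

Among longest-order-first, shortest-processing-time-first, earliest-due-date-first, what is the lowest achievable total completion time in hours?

92

LPT (decreasing processing time): A C E B D.
A: 0→15
C: 15→26
E: 26→33
B: 33→39
D: 39→41
Sum = 15+26+33+39+41 = 154.
SPT (increasing processing time): D B E C A.
D: 0→2
B: 2→8
E: 8→15
C: 15→26
A: 26→41
Sum = 2+8+15+26+41 = 92.
EDD (increasing due date): C E D A B.
C: 0→11
E: 11→18
D: 18→20
A: 20→35
B: 35→41
Sum = 11+18+20+35+41 = 125.
LPT 154, SPT 92, EDD 125 → minimum 92.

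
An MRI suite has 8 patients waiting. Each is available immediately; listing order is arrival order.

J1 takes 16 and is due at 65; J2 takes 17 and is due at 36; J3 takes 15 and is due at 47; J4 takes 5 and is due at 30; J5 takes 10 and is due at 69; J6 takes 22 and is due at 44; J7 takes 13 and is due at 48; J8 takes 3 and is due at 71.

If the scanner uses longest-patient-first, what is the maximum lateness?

68

LPT (decreasing processing time): J6 J2 J1 J3 J7 J5 J4 J8.
J6: 0→22, due 44, lateness -22
J2: 22→39, due 36, lateness 3
J1: 39→55, due 65, lateness -10
J3: 55→70, due 47, lateness 23
J7: 70→83, due 48, lateness 35
J5: 83→93, due 69, lateness 24
J4: 93→98, due 30, lateness 68
J8: 98→101, due 71, lateness 30
Maximum = 68.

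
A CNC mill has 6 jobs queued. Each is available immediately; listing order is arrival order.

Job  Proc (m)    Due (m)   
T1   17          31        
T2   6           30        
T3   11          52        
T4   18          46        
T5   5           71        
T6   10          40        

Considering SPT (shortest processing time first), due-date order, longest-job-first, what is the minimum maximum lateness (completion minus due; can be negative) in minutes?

10

SPT (increasing processing time): T5 T2 T6 T3 T1 T4.
T5: 0→5, due 71, lateness -66
T2: 5→11, due 30, lateness -19
T6: 11→21, due 40, lateness -19
T3: 21→32, due 52, lateness -20
T1: 32→49, due 31, lateness 18
T4: 49→67, due 46, lateness 21
Maximum = 21.
EDD (increasing due date): T2 T1 T6 T4 T3 T5.
T2: 0→6, due 30, lateness -24
T1: 6→23, due 31, lateness -8
T6: 23→33, due 40, lateness -7
T4: 33→51, due 46, lateness 5
T3: 51→62, due 52, lateness 10
T5: 62→67, due 71, lateness -4
Maximum = 10.
LPT (decreasing processing time): T4 T1 T3 T6 T2 T5.
T4: 0→18, due 46, lateness -28
T1: 18→35, due 31, lateness 4
T3: 35→46, due 52, lateness -6
T6: 46→56, due 40, lateness 16
T2: 56→62, due 30, lateness 32
T5: 62→67, due 71, lateness -4
Maximum = 32.
SPT 21, EDD 10, LPT 32 → minimum 10.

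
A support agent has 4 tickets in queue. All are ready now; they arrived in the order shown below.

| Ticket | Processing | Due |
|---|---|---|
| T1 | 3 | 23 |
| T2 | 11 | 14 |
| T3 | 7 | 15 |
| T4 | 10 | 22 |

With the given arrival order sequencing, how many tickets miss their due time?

2

FIFO (arrival order): T1 T2 T3 T4.
T1: 0→3, due 23, tardiness 0
T2: 3→14, due 14, tardiness 0
T3: 14→21, due 15, tardiness 6
T4: 21→31, due 22, tardiness 9
Late tickets: 2.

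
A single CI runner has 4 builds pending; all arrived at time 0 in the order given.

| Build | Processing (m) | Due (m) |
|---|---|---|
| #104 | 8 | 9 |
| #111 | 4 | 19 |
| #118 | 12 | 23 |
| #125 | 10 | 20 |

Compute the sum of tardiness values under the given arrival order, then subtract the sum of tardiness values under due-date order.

2

FIFO (arrival order): #104 #111 #118 #125.
#104: 0→8, due 9, tardiness 0
#111: 8→12, due 19, tardiness 0
#118: 12→24, due 23, tardiness 1
#125: 24→34, due 20, tardiness 14
Sum = 0+0+1+14 = 15.
EDD (increasing due date): #104 #111 #125 #118.
#104: 0→8, due 9, tardiness 0
#111: 8→12, due 19, tardiness 0
#125: 12→22, due 20, tardiness 2
#118: 22→34, due 23, tardiness 11
Sum = 0+0+2+11 = 13.
Difference = 15 − 13 = 2.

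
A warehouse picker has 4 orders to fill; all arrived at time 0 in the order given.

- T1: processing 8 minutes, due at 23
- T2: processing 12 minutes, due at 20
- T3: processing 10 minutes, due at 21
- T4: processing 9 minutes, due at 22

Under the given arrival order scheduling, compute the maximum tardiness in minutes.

FIFO (arrival order): T1 T2 T3 T4.
T1: 0→8, due 23, tardiness 0
T2: 8→20, due 20, tardiness 0
T3: 20→30, due 21, tardiness 9
T4: 30→39, due 22, tardiness 17
Maximum = 17.

17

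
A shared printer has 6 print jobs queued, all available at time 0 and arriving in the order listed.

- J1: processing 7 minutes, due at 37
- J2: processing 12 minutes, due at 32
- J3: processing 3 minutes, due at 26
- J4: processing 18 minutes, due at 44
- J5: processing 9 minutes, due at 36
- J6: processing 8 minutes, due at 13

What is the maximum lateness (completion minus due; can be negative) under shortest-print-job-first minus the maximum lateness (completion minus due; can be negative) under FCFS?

-31

SPT (increasing processing time): J3 J1 J6 J5 J2 J4.
J3: 0→3, due 26, lateness -23
J1: 3→10, due 37, lateness -27
J6: 10→18, due 13, lateness 5
J5: 18→27, due 36, lateness -9
J2: 27→39, due 32, lateness 7
J4: 39→57, due 44, lateness 13
Maximum = 13.
FIFO (arrival order): J1 J2 J3 J4 J5 J6.
J1: 0→7, due 37, lateness -30
J2: 7→19, due 32, lateness -13
J3: 19→22, due 26, lateness -4
J4: 22→40, due 44, lateness -4
J5: 40→49, due 36, lateness 13
J6: 49→57, due 13, lateness 44
Maximum = 44.
Difference = 13 − 44 = -31.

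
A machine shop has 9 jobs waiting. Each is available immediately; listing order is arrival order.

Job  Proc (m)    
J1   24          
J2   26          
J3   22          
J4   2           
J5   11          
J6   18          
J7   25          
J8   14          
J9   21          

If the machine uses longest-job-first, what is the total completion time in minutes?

977

LPT (decreasing processing time): J2 J7 J1 J3 J9 J6 J8 J5 J4.
J2: 0→26
J7: 26→51
J1: 51→75
J3: 75→97
J9: 97→118
J6: 118→136
J8: 136→150
J5: 150→161
J4: 161→163
Sum = 26+51+75+97+118+136+150+161+163 = 977.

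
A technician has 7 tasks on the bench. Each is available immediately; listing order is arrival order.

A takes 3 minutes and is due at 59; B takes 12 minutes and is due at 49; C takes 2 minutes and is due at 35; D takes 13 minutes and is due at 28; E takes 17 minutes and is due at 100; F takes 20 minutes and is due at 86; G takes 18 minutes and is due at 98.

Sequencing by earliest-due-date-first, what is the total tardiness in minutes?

0

EDD (increasing due date): D C B A F G E.
D: 0→13, due 28, tardiness 0
C: 13→15, due 35, tardiness 0
B: 15→27, due 49, tardiness 0
A: 27→30, due 59, tardiness 0
F: 30→50, due 86, tardiness 0
G: 50→68, due 98, tardiness 0
E: 68→85, due 100, tardiness 0
Sum = 0+0+0+0+0+0+0 = 0.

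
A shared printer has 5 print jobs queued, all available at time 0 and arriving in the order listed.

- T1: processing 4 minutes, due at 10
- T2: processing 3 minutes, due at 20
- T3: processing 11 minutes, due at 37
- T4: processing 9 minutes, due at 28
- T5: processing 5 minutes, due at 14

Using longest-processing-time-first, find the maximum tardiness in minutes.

19

LPT (decreasing processing time): T3 T4 T5 T1 T2.
T3: 0→11, due 37, tardiness 0
T4: 11→20, due 28, tardiness 0
T5: 20→25, due 14, tardiness 11
T1: 25→29, due 10, tardiness 19
T2: 29→32, due 20, tardiness 12
Maximum = 19.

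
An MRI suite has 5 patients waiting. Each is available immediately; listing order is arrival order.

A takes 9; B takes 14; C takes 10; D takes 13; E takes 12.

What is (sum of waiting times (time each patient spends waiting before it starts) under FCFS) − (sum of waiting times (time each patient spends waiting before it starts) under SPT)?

FIFO (arrival order): A B C D E.
A: waits 0, runs 0→9
B: waits 9, runs 9→23
C: waits 23, runs 23→33
D: waits 33, runs 33→46
E: waits 46, runs 46→58
Sum = 0+9+23+33+46 = 111.
SPT (increasing processing time): A C E D B.
A: waits 0, runs 0→9
C: waits 9, runs 9→19
E: waits 19, runs 19→31
D: waits 31, runs 31→44
B: waits 44, runs 44→58
Sum = 0+9+19+31+44 = 103.
Difference = 111 − 103 = 8.

8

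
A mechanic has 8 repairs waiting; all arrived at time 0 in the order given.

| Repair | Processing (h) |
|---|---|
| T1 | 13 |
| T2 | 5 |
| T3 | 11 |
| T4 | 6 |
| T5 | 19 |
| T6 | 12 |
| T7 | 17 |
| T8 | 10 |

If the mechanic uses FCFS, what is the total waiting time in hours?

298

FIFO (arrival order): T1 T2 T3 T4 T5 T6 T7 T8.
T1: waits 0, runs 0→13
T2: waits 13, runs 13→18
T3: waits 18, runs 18→29
T4: waits 29, runs 29→35
T5: waits 35, runs 35→54
T6: waits 54, runs 54→66
T7: waits 66, runs 66→83
T8: waits 83, runs 83→93
Sum = 0+13+18+29+35+54+66+83 = 298.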